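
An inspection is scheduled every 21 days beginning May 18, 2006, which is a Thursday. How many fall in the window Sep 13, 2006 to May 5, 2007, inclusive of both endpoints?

11

Occurrences land 21·i days after May 18, 2006 for i = 0, 1, 2, …
Sep 13, 2006 is 118 days after the start; 118 ÷ 21 = 5 remainder 13; since the remainder is 13, round up to i = 6. First occurrence in the window: #7 on Sep 21, 2006 (6×21 = 126 days in).
May 5, 2007 is 352 days after the start; 352 ÷ 21 = 16 remainder 16. Last occurrence in the window: #17 on Apr 19, 2007.
Occurrences #7 through #17: 11 in total.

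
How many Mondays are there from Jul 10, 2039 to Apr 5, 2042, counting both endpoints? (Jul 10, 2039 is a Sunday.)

143

Jul 10, 2039 is a Sunday; the first Monday on or after it is Jul 11, 2039 (1 day later).
From Jul 11, 2039 to Apr 5, 2042: 173 + 366 + 365 + 95 = 999 days (rest of 2039, 2040, 2041, to Apr 5, 2042 in 2042).
999 ÷ 7 = 142 full weeks with remainder 5, so 142 more Mondays after the first → 143.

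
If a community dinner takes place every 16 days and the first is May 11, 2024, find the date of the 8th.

Aug 31, 2024

The 8th occurrence is 7 intervals after the first: 7 × 16 = 112 days after May 11, 2024.
May has 31 days — 20 days to the end of May leaves 92.
Jun has 30 days (62 left).
Jul has 31 days (31 left).
31 days into Aug → Aug 31, 2024.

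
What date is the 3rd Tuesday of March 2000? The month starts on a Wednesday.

March 2000 begins on a Wednesday, so the first Tuesday is March 7 (6 days later).
The 3rd Tuesday is 2 weeks later: 7 + 14 = 21.

March 21, 2000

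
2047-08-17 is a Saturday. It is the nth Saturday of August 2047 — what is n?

Day 17 falls in week ⌈17/7⌉ of the month.
Days 1–7 hold the 1st Saturday, 8–14 the 2nd, 15–21 the 3rd, 22–28 the 4th, 29–31 the 5th.
17 is in the range for the 3rd.

3rd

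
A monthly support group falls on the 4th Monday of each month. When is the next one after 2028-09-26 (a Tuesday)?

September 2028 starts on a Friday; its first Monday is the 4th, so the 4th Monday is the 25th — 2028-09-25.
That is not after 2028-09-26, so look at October 2028.
October 2028 starts on a Sunday; its first Monday is the 2nd, so the 4th Monday is the 23rd — 2028-10-23.

2028-10-23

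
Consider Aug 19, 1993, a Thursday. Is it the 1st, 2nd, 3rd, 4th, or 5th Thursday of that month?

Day 19 falls in week ⌈19/7⌉ of the month.
Days 1–7 hold the 1st Thursday, 8–14 the 2nd, 15–21 the 3rd, 22–28 the 4th, 29–31 the 5th.
19 is in the range for the 3rd.

3rd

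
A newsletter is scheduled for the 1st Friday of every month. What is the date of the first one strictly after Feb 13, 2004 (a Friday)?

Mar 5, 2004

Feb 2004 starts on a Sunday, so its 1st Friday is Feb 6, 2004 (5 days in).
That is not after Feb 13, 2004, so look at Mar 2004.
Mar 2004 starts on a Monday, so its 1st Friday is Mar 5, 2004 (4 days in).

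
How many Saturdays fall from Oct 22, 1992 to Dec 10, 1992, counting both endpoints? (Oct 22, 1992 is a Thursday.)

Oct 22, 1992 is a Thursday; the first Saturday on or after it is Oct 24, 1992 (2 days later).
From Oct 24, 1992 to Dec 10, 1992: 7 + 30 + 10 = 47 days (rest of Oct, Nov, Dec).
47 ÷ 7 = 6 full weeks with remainder 5, so 6 more Saturdays after the first → 7.

7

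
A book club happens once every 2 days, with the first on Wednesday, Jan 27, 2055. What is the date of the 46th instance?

Apr 27, 2055

The 46th occurrence is 45 intervals after the first: 45 × 2 = 90 days after Jan 27, 2055.
Jan has 31 days — 4 days to the end of Jan leaves 86.
Feb has 28 days (58 left).
Mar has 31 days (27 left).
27 days into Apr → Apr 27, 2055.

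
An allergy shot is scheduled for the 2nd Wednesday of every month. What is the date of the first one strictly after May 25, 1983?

June 8, 1983

May 1983 starts on a Sunday; its first Wednesday is the 4th, so the 2nd Wednesday is the 11th — May 11, 1983.
That is not after May 25, 1983, so look at June 1983.
June 1983 starts on a Wednesday; its first Wednesday is the 1st, so the 2nd Wednesday is the 8th — June 8, 1983.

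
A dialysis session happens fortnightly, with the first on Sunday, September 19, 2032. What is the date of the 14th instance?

The 14th occurrence is 13 intervals after the first: 13 × 14 = 182 days after September 19, 2032.
September has 30 days — 11 days to the end of September leaves 171.
October has 31 days (140 left).
November has 30 days (110 left).
December has 31 days (79 left).
January has 31 days (48 left).
February has 28 days (20 left).
20 days into March → March 20, 2033.

March 20, 2033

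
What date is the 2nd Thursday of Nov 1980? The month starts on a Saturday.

Nov 1980 begins on a Saturday, so the first Thursday is Nov 6 (5 days later).
The 2nd Thursday is 1 weeks later: 6 + 7 = 13.

Nov 13, 1980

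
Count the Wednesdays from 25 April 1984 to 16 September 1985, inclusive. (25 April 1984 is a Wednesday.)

25 April 1984 is a Wednesday; the first Wednesday on or after it is 25 April 1984.
From 25 April 1984 to 16 September 1985: 250 + 259 = 509 days (rest of 1984, to 16 September 1985 in 1985).
509 ÷ 7 = 72 full weeks with remainder 5, so 72 more Wednesdays after the first → 73.

73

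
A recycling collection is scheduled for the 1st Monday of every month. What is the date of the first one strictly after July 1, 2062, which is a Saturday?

July 3, 2062

July 2062 starts on a Saturday, so its 1st Monday is July 3, 2062 (2 days in).
July 3, 2062 is after July 1, 2062, so that is the next one.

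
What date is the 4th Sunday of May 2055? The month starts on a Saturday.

23 May 2055

May 2055 begins on a Saturday, so the first Sunday is May 2 (1 day later).
The 4th Sunday is 3 weeks later: 2 + 21 = 23.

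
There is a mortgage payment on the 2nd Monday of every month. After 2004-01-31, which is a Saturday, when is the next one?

January 2004 starts on a Thursday; its first Monday is the 5th, so the 2nd Monday is the 12th — 2004-01-12.
That is not after 2004-01-31, so look at February 2004.
February 2004 starts on a Sunday; its first Monday is the 2nd, so the 2nd Monday is the 9th — 2004-02-09.

2004-02-09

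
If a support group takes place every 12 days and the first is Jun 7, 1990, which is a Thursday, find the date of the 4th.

The 4th occurrence is 3 intervals after the first: 3 × 12 = 36 days after Jun 7, 1990.
Jun has 30 days — 23 days to the end of Jun leaves 13.
13 days into Jul → Jul 13, 1990.

Jul 13, 1990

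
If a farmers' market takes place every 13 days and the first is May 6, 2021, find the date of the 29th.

The 29th occurrence is 28 intervals after the first: 28 × 13 = 364 days after May 6, 2021.
May has 31 days — 25 days to the end of May leaves 339.
June has 30 days (309 left).
July has 31 days (278 left).
August has 31 days (247 left).
September has 30 days (217 left).
October has 31 days (186 left).
November has 30 days (156 left).
December has 31 days (125 left).
January has 31 days (94 left).
February has 28 days (66 left).
March has 31 days (35 left).
April has 30 days (5 left).
5 days into May → May 5, 2022.

May 5, 2022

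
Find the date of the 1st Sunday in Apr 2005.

Apr 2005 begins on a Friday, so the first Sunday is Apr 3 (2 days later).

Apr 3, 2005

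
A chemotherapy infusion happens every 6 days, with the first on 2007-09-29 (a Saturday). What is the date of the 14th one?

The 14th occurrence is 13 intervals after the first: 13 × 6 = 78 days after 2007-09-29.
September has 30 days — 1 day to the end of September leaves 77.
October has 31 days (46 left).
November has 30 days (16 left).
16 days into December → 2007-12-16.

2007-12-16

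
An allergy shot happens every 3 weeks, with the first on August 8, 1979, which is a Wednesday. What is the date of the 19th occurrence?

August 20, 1980

The 19th occurrence is 18 intervals after the first: 18 × 21 = 378 days after August 8, 1979.
August has 31 days — 23 days to the end of August leaves 355.
September has 30 days (325 left).
October has 31 days (294 left).
November has 30 days (264 left).
December has 31 days (233 left).
January has 31 days (202 left).
February has 29 days (173 left).
March has 31 days (142 left).
April has 30 days (112 left).
May has 31 days (81 left).
June has 30 days (51 left).
July has 31 days (20 left).
20 days into August → August 20, 1980.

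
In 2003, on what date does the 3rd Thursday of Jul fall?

Jul 2003 begins on a Tuesday, so the first Thursday is Jul 3 (2 days later).
The 3rd Thursday is 2 weeks later: 3 + 14 = 17.

Jul 17, 2003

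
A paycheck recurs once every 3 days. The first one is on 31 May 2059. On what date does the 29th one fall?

The 29th occurrence is 28 intervals after the first: 28 × 3 = 84 days after 31 May 2059.
May has 31 days — 0 days to the end of May leaves 84.
June has 30 days (54 left).
July has 31 days (23 left).
23 days into August → 23 August 2059.

23 August 2059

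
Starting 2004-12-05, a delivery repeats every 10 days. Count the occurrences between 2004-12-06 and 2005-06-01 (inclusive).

Occurrences land 10·i days after 2004-12-05 for i = 0, 1, 2, …
2004-12-06 is 1 day after the start; 1 ÷ 10 = 0 remainder 1; since the remainder is 1, round up to i = 1. First occurrence in the window: #2 on 2004-12-15 (1×10 = 10 days in).
2005-06-01 is 178 days after the start; 178 ÷ 10 = 17 remainder 8. Last occurrence in the window: #18 on 2005-05-24.
Occurrences #2 through #18: 17 in total.

17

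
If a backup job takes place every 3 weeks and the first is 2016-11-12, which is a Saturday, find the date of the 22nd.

The 22nd occurrence is 21 intervals after the first: 21 × 21 = 441 days after 2016-11-12.
November has 30 days — 18 days to the end of November leaves 423.
From end of November to end of 2016 is 31 days (392 left).
2017 has 365 days (27 left).
27 days into January → 2018-01-27.

2018-01-27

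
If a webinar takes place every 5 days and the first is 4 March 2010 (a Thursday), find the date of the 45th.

The 45th occurrence is 44 intervals after the first: 44 × 5 = 220 days after 4 March 2010.
March has 31 days — 27 days to the end of March leaves 193.
April has 30 days (163 left).
May has 31 days (132 left).
June has 30 days (102 left).
July has 31 days (71 left).
August has 31 days (40 left).
September has 30 days (10 left).
10 days into October → 10 October 2010.

10 October 2010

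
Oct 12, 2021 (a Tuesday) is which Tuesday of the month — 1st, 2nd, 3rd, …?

Day 12 falls in week ⌈12/7⌉ of the month.
Days 1–7 hold the 1st Tuesday, 8–14 the 2nd, 15–21 the 3rd, 22–28 the 4th, 29–31 the 5th.
12 is in the range for the 2nd.

2nd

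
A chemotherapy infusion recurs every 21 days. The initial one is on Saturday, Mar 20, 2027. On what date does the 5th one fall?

Jun 12, 2027

The 5th occurrence is 4 intervals after the first: 4 × 21 = 84 days after Mar 20, 2027.
Mar has 31 days — 11 days to the end of Mar leaves 73.
Apr has 30 days (43 left).
May has 31 days (12 left).
12 days into Jun → Jun 12, 2027.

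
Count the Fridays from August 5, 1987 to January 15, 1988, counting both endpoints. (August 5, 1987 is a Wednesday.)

August 5, 1987 is a Wednesday; the first Friday on or after it is August 7, 1987 (2 days later).
From August 7, 1987 to January 15, 1988: 24 + 30 + 31 + 30 + 31 + 15 = 161 days (rest of August, September, October, November, December, January).
161 ÷ 7 = 23 full weeks with remainder 0, so 23 more Fridays after the first → 24.

24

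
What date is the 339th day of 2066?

January has 31 days (339 − 31 = 308 remain).
February has 28 days (308 − 28 = 280 remain).
March has 31 days (280 − 31 = 249 remain).
April has 30 days (249 − 30 = 219 remain).
May has 31 days (219 − 31 = 188 remain).
June has 30 days (188 − 30 = 158 remain).
July has 31 days (158 − 31 = 127 remain).
August has 31 days (127 − 31 = 96 remain).
September has 30 days (96 − 30 = 66 remain).
October has 31 days (66 − 31 = 35 remain).
November has 30 days (35 − 30 = 5 remain).
5 into December → December 5.

2066-12-05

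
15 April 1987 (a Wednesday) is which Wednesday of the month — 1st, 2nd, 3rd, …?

Day 15 falls in week ⌈15/7⌉ of the month.
Days 1–7 hold the 1st Wednesday, 8–14 the 2nd, 15–21 the 3rd, 22–28 the 4th, 29–31 the 5th.
15 is in the range for the 3rd.

3rd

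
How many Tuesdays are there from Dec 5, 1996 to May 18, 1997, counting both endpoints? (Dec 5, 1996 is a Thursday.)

Dec 5, 1996 is a Thursday; the first Tuesday on or after it is Dec 10, 1996 (5 days later).
From Dec 10, 1996 to May 18, 1997: 21 + 31 + 28 + 31 + 30 + 18 = 159 days (rest of Dec, Jan, Feb, Mar, Apr, May).
159 ÷ 7 = 22 full weeks with remainder 5, so 22 more Tuesdays after the first → 23.

23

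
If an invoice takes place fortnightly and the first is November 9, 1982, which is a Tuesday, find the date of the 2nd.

November 23, 1982

The 2nd occurrence is 1 interval after the first: 1 × 14 = 14 days after November 9, 1982.
14 days later is November 23, 1982.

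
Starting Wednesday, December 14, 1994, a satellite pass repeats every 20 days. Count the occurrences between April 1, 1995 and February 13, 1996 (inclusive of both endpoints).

16

Occurrences land 20·i days after December 14, 1994 for i = 0, 1, 2, …
April 1, 1995 is 108 days after the start; 108 ÷ 20 = 5 remainder 8; since the remainder is 8, round up to i = 6. First occurrence in the window: #7 on April 13, 1995 (6×20 = 120 days in).
February 13, 1996 is 426 days after the start; 426 ÷ 20 = 21 remainder 6. Last occurrence in the window: #22 on February 7, 1996.
Occurrences #7 through #22: 16 in total.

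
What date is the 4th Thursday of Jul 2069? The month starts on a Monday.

Jul 2069 begins on a Monday, so the first Thursday is Jul 4 (3 days later).
The 4th Thursday is 3 weeks later: 4 + 21 = 25.

Jul 25, 2069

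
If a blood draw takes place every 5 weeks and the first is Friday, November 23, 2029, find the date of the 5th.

The 5th occurrence is 4 intervals after the first: 4 × 35 = 140 days after November 23, 2029.
November has 30 days — 7 days to the end of November leaves 133.
December has 31 days (102 left).
January has 31 days (71 left).
February has 28 days (43 left).
March has 31 days (12 left).
12 days into April → April 12, 2030.

April 12, 2030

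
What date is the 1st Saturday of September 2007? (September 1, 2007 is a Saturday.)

2007-09-01

September 2007 begins on a Saturday, so the first Saturday is September 1.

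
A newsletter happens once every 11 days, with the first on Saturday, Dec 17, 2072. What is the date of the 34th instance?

The 34th occurrence is 33 intervals after the first: 33 × 11 = 363 days after Dec 17, 2072.
Dec has 31 days — 14 days to the end of Dec leaves 349.
Jan has 31 days (318 left).
Feb has 28 days (290 left).
Mar has 31 days (259 left).
Apr has 30 days (229 left).
May has 31 days (198 left).
Jun has 30 days (168 left).
Jul has 31 days (137 left).
Aug has 31 days (106 left).
Sep has 30 days (76 left).
Oct has 31 days (45 left).
Nov has 30 days (15 left).
15 days into Dec → Dec 15, 2073.

Dec 15, 2073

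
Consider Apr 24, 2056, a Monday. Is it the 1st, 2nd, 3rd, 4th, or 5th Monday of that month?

Day 24 falls in week ⌈24/7⌉ of the month.
Days 1–7 hold the 1st Monday, 8–14 the 2nd, 15–21 the 3rd, 22–28 the 4th, 29–31 the 5th.
24 is in the range for the 4th.

4th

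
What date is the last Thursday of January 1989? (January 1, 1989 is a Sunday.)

1989-01-26

January 1989 begins on a Sunday, so the first Thursday is January 5 (4 days later).
January 1989 has 31 days. Adding weeks: 5, 12, 19, 26 — the last one ≤ 31 is the 26th.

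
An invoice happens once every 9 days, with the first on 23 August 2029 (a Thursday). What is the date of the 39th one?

31 July 2030

The 39th occurrence is 38 intervals after the first: 38 × 9 = 342 days after 23 August 2029.
August has 31 days — 8 days to the end of August leaves 334.
September has 30 days (304 left).
October has 31 days (273 left).
November has 30 days (243 left).
December has 31 days (212 left).
January has 31 days (181 left).
February has 28 days (153 left).
March has 31 days (122 left).
April has 30 days (92 left).
May has 31 days (61 left).
June has 30 days (31 left).
31 days into July → 31 July 2030.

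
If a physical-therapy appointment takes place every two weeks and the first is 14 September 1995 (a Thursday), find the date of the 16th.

The 16th occurrence is 15 intervals after the first: 15 × 14 = 210 days after 14 September 1995.
September has 30 days — 16 days to the end of September leaves 194.
October has 31 days (163 left).
November has 30 days (133 left).
December has 31 days (102 left).
January has 31 days (71 left).
February has 29 days (42 left).
March has 31 days (11 left).
11 days into April → 11 April 1996.

11 April 1996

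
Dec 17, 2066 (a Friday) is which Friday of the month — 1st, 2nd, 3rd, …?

3rd

Day 17 falls in week ⌈17/7⌉ of the month.
Days 1–7 hold the 1st Friday, 8–14 the 2nd, 15–21 the 3rd, 22–28 the 4th, 29–31 the 5th.
17 is in the range for the 3rd.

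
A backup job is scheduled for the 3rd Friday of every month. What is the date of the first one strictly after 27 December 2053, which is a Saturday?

16 January 2054

December 2053 starts on a Monday; its first Friday is the 5th, so the 3rd Friday is the 19th — 19 December 2053.
That is not after 27 December 2053, so look at January 2054.
January 2054 starts on a Thursday; its first Friday is the 2nd, so the 3rd Friday is the 16th — 16 January 2054.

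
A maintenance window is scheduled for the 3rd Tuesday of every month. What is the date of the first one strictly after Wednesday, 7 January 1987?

January 1987 starts on a Thursday; its first Tuesday is the 6th, so the 3rd Tuesday is the 20th — 20 January 1987.
20 January 1987 is after 7 January 1987, so that is the next one.

20 January 1987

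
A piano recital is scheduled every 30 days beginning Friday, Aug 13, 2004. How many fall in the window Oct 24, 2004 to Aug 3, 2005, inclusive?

Occurrences land 30·i days after Aug 13, 2004 for i = 0, 1, 2, …
Oct 24, 2004 is 72 days after the start; 72 ÷ 30 = 2 remainder 12; since the remainder is 12, round up to i = 3. First occurrence in the window: #4 on Nov 11, 2004 (3×30 = 90 days in).
Aug 3, 2005 is 355 days after the start; 355 ÷ 30 = 11 remainder 25. Last occurrence in the window: #12 on Jul 9, 2005.
Occurrences #4 through #12: 9 in total.

9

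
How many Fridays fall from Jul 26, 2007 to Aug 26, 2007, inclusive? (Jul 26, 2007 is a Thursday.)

Jul 26, 2007 is a Thursday; the first Friday on or after it is Jul 27, 2007 (1 day later).
From Jul 27, 2007 to Aug 26, 2007: 4 + 26 = 30 days (rest of Jul, Aug).
30 ÷ 7 = 4 full weeks with remainder 2, so 4 more Fridays after the first → 5.

5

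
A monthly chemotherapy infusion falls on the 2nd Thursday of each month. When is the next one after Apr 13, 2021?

May 13, 2021

Apr 2021 starts on a Thursday; its first Thursday is the 1st, so the 2nd Thursday is the 8th — Apr 8, 2021.
That is not after Apr 13, 2021, so look at May 2021.
May 2021 starts on a Saturday; its first Thursday is the 6th, so the 2nd Thursday is the 13th — May 13, 2021.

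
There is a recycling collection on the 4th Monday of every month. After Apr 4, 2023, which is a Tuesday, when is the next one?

Apr 24, 2023

Apr 2023 starts on a Saturday; its first Monday is the 3rd, so the 4th Monday is the 24th — Apr 24, 2023.
Apr 24, 2023 is after Apr 4, 2023, so that is the next one.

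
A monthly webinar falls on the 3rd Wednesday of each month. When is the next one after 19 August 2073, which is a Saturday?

20 September 2073

August 2073 starts on a Tuesday; its first Wednesday is the 2nd, so the 3rd Wednesday is the 16th — 16 August 2073.
That is not after 19 August 2073, so look at September 2073.
September 2073 starts on a Friday; its first Wednesday is the 6th, so the 3rd Wednesday is the 20th — 20 September 2073.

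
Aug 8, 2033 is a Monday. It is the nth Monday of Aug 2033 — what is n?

Day 8 falls in week ⌈8/7⌉ of the month.
Days 1–7 hold the 1st Monday, 8–14 the 2nd, 15–21 the 3rd, 22–28 the 4th, 29–31 the 5th.
8 is in the range for the 2nd.

2nd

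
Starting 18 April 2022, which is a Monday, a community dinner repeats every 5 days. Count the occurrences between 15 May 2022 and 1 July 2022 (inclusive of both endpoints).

Occurrences land 5·i days after 18 April 2022 for i = 0, 1, 2, …
15 May 2022 is 27 days after the start; 27 ÷ 5 = 5 remainder 2; since the remainder is 2, round up to i = 6. First occurrence in the window: #7 on 18 May 2022 (6×5 = 30 days in).
1 July 2022 is 74 days after the start; 74 ÷ 5 = 14 remainder 4. Last occurrence in the window: #15 on 27 June 2022.
Occurrences #7 through #15: 9 in total.

9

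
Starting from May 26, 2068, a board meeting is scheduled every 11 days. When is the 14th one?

The 14th occurrence is 13 intervals after the first: 13 × 11 = 143 days after May 26, 2068.
May has 31 days — 5 days to the end of May leaves 138.
June has 30 days (108 left).
July has 31 days (77 left).
August has 31 days (46 left).
September has 30 days (16 left).
16 days into October → October 16, 2068.

October 16, 2068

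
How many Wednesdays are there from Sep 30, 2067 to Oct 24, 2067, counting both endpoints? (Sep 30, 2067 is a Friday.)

Sep 30, 2067 is a Friday; the first Wednesday on or after it is Oct 5, 2067 (5 days later).
From Oct 5, 2067 to Oct 24, 2067 is 24 − 5 = 19 days.
19 ÷ 7 = 2 full weeks with remainder 5, so 2 more Wednesdays after the first → 3.

3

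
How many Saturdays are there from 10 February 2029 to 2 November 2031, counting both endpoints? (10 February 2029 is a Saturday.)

10 February 2029 is a Saturday; the first Saturday on or after it is 10 February 2029.
From 10 February 2029 to 2 November 2031: 324 + 365 + 306 = 995 days (rest of 2029, 2030, to 2 November 2031 in 2031).
995 ÷ 7 = 142 full weeks with remainder 1, so 142 more Saturdays after the first → 143.

143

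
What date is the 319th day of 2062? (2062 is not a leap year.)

15 November 2062

January has 31 days (319 − 31 = 288 remain).
February has 28 days (288 − 28 = 260 remain).
March has 31 days (260 − 31 = 229 remain).
April has 30 days (229 − 30 = 199 remain).
May has 31 days (199 − 31 = 168 remain).
June has 30 days (168 − 30 = 138 remain).
July has 31 days (138 − 31 = 107 remain).
August has 31 days (107 − 31 = 76 remain).
September has 30 days (76 − 30 = 46 remain).
October has 31 days (46 − 31 = 15 remain).
15 into November → November 15.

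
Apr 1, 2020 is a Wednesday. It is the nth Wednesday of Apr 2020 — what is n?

1st

Day 1 falls in week ⌈1/7⌉ of the month.
Days 1–7 hold the 1st Wednesday, 8–14 the 2nd, 15–21 the 3rd, 22–28 the 4th, 29–31 the 5th.
1 is in the range for the 1st.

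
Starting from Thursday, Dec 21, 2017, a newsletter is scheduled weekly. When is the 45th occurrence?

The 45th occurrence is 44 intervals after the first: 44 × 7 = 308 days after Dec 21, 2017.
Dec has 31 days — 10 days to the end of Dec leaves 298.
Jan has 31 days (267 left).
Feb has 28 days (239 left).
Mar has 31 days (208 left).
Apr has 30 days (178 left).
May has 31 days (147 left).
Jun has 30 days (117 left).
Jul has 31 days (86 left).
Aug has 31 days (55 left).
Sep has 30 days (25 left).
25 days into Oct → Oct 25, 2018.

Oct 25, 2018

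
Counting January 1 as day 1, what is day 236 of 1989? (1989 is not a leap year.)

Aug 24, 1989

Jan has 31 days (236 − 31 = 205 remain).
Feb has 28 days (205 − 28 = 177 remain).
Mar has 31 days (177 − 31 = 146 remain).
Apr has 30 days (146 − 30 = 116 remain).
May has 31 days (116 − 31 = 85 remain).
Jun has 30 days (85 − 30 = 55 remain).
Jul has 31 days (55 − 31 = 24 remain).
24 into Aug → Aug 24.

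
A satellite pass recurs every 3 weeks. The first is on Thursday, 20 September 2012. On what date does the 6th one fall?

The 6th occurrence is 5 intervals after the first: 5 × 21 = 105 days after 20 September 2012.
September has 30 days — 10 days to the end of September leaves 95.
October has 31 days (64 left).
November has 30 days (34 left).
December has 31 days (3 left).
3 days into January → 3 January 2013.

3 January 2013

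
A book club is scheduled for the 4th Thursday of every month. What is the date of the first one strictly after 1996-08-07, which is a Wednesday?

August 1996 starts on a Thursday; its first Thursday is the 1st, so the 4th Thursday is the 22nd — 1996-08-22.
1996-08-22 is after 1996-08-07, so that is the next one.

1996-08-22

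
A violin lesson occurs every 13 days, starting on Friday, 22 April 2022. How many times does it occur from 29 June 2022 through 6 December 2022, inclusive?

Occurrences land 13·i days after 22 April 2022 for i = 0, 1, 2, …
29 June 2022 is 68 days after the start; 68 ÷ 13 = 5 remainder 3; since the remainder is 3, round up to i = 6. First occurrence in the window: #7 on 9 July 2022 (6×13 = 78 days in).
6 December 2022 is 228 days after the start; 228 ÷ 13 = 17 remainder 7. Last occurrence in the window: #18 on 29 November 2022.
Occurrences #7 through #18: 12 in total.

12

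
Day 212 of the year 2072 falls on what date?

Jan has 31 days (212 − 31 = 181 remain).
Feb has 29 days (181 − 29 = 152 remain).
Mar has 31 days (152 − 31 = 121 remain).
Apr has 30 days (121 − 30 = 91 remain).
May has 31 days (91 − 31 = 60 remain).
Jun has 30 days (60 − 30 = 30 remain).
30 into Jul → Jul 30.

Jul 30, 2072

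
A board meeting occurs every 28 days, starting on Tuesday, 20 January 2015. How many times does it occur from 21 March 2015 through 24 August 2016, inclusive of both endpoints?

Occurrences land 28·i days after 20 January 2015 for i = 0, 1, 2, …
21 March 2015 is 60 days after the start; 60 ÷ 28 = 2 remainder 4; since the remainder is 4, round up to i = 3. First occurrence in the window: #4 on 14 April 2015 (3×28 = 84 days in).
24 August 2016 is 582 days after the start; 582 ÷ 28 = 20 remainder 22. Last occurrence in the window: #21 on 2 August 2016.
Occurrences #4 through #21: 18 in total.

18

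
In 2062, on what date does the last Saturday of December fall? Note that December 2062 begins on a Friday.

30 December 2062

December 2062 begins on a Friday, so the first Saturday is December 2 (1 day later).
December 2062 has 31 days. Adding weeks: 2, 9, 16, 23, 30 — the last one ≤ 31 is the 30th.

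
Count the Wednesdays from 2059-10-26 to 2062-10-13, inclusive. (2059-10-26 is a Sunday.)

155

2059-10-26 is a Sunday; the first Wednesday on or after it is 2059-10-29 (3 days later).
From 2059-10-29 to 2062-10-13: 63 + 366 + 365 + 286 = 1080 days (rest of 2059, 2060, 2061, to 2062-10-13 in 2062).
1080 ÷ 7 = 154 full weeks with remainder 2, so 154 more Wednesdays after the first → 155.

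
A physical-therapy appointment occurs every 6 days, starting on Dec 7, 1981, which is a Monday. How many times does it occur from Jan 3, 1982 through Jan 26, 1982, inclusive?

Occurrences land 6·i days after Dec 7, 1981 for i = 0, 1, 2, …
Jan 3, 1982 is 27 days after the start; 27 ÷ 6 = 4 remainder 3; since the remainder is 3, round up to i = 5. First occurrence in the window: #6 on Jan 6, 1982 (5×6 = 30 days in).
Jan 26, 1982 is 50 days after the start; 50 ÷ 6 = 8 remainder 2. Last occurrence in the window: #9 on Jan 24, 1982.
Occurrences #6 through #9: 4 in total.

4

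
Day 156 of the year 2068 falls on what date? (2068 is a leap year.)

Jun 4, 2068

Jan has 31 days (156 − 31 = 125 remain).
Feb has 29 days (125 − 29 = 96 remain).
Mar has 31 days (96 − 31 = 65 remain).
Apr has 30 days (65 − 30 = 35 remain).
May has 31 days (35 − 31 = 4 remain).
4 into Jun → Jun 4.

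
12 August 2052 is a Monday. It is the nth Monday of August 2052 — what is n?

2nd

Day 12 falls in week ⌈12/7⌉ of the month.
Days 1–7 hold the 1st Monday, 8–14 the 2nd, 15–21 the 3rd, 22–28 the 4th, 29–31 the 5th.
12 is in the range for the 2nd.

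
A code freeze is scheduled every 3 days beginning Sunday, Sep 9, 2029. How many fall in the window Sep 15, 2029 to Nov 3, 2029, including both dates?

Occurrences land 3·i days after Sep 9, 2029 for i = 0, 1, 2, …
Sep 15, 2029 is 6 days after the start; 6 ÷ 3 = 2 remainder 0. First occurrence in the window: #3 on Sep 15, 2029 (2×3 = 6 days in).
Nov 3, 2029 is 55 days after the start; 55 ÷ 3 = 18 remainder 1. Last occurrence in the window: #19 on Nov 2, 2029.
Occurrences #3 through #19: 17 in total.

17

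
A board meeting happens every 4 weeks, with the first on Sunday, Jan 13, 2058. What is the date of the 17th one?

The 17th occurrence is 16 intervals after the first: 16 × 28 = 448 days after Jan 13, 2058.
Jan has 31 days — 18 days to the end of Jan leaves 430.
From end of Jan to end of 2058 is 334 days (96 left).
Jan has 31 days (65 left).
Feb has 28 days (37 left).
Mar has 31 days (6 left).
6 days into Apr → Apr 6, 2059.

Apr 6, 2059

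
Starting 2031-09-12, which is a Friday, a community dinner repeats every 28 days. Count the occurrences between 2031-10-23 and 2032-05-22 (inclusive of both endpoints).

Occurrences land 28·i days after 2031-09-12 for i = 0, 1, 2, …
2031-10-23 is 41 days after the start; 41 ÷ 28 = 1 remainder 13; since the remainder is 13, round up to i = 2. First occurrence in the window: #3 on 2031-11-07 (2×28 = 56 days in).
2032-05-22 is 253 days after the start; 253 ÷ 28 = 9 remainder 1. Last occurrence in the window: #10 on 2032-05-21.
Occurrences #3 through #10: 8 in total.

8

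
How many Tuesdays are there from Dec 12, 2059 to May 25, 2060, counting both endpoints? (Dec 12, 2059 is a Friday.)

24

Dec 12, 2059 is a Friday; the first Tuesday on or after it is Dec 16, 2059 (4 days later).
From Dec 16, 2059 to May 25, 2060: 15 + 31 + 29 + 31 + 30 + 25 = 161 days (rest of Dec, Jan, Feb, Mar, Apr, May).
161 ÷ 7 = 23 full weeks with remainder 0, so 23 more Tuesdays after the first → 24.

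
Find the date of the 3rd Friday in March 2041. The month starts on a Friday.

2041-03-15

March 2041 begins on a Friday, so the first Friday is March 1.
The 3rd Friday is 2 weeks later: 1 + 14 = 15.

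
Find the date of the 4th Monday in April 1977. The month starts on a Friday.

April 1977 begins on a Friday, so the first Monday is April 4 (3 days later).
The 4th Monday is 3 weeks later: 4 + 21 = 25.

25 April 1977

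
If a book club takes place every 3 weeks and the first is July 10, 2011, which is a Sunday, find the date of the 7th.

November 13, 2011

The 7th occurrence is 6 intervals after the first: 6 × 21 = 126 days after July 10, 2011.
July has 31 days — 21 days to the end of July leaves 105.
August has 31 days (74 left).
September has 30 days (44 left).
October has 31 days (13 left).
13 days into November → November 13, 2011.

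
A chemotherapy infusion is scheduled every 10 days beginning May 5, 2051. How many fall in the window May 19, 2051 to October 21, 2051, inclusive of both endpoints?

15

Occurrences land 10·i days after May 5, 2051 for i = 0, 1, 2, …
May 19, 2051 is 14 days after the start; 14 ÷ 10 = 1 remainder 4; since the remainder is 4, round up to i = 2. First occurrence in the window: #3 on May 25, 2051 (2×10 = 20 days in).
October 21, 2051 is 169 days after the start; 169 ÷ 10 = 16 remainder 9. Last occurrence in the window: #17 on October 12, 2051.
Occurrences #3 through #17: 15 in total.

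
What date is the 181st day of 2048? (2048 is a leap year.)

Jan has 31 days (181 − 31 = 150 remain).
Feb has 29 days (150 − 29 = 121 remain).
Mar has 31 days (121 − 31 = 90 remain).
Apr has 30 days (90 − 30 = 60 remain).
May has 31 days (60 − 31 = 29 remain).
29 into Jun → Jun 29.

Jun 29, 2048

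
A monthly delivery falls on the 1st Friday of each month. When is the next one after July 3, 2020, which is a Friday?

July 2020 starts on a Wednesday, so its 1st Friday is July 3, 2020 (2 days in).
That is not after July 3, 2020, so look at August 2020.
August 2020 starts on a Saturday, so its 1st Friday is August 7, 2020 (6 days in).

August 7, 2020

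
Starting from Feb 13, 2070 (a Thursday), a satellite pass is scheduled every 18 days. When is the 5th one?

Apr 26, 2070

The 5th occurrence is 4 intervals after the first: 4 × 18 = 72 days after Feb 13, 2070.
Feb has 28 days — 15 days to the end of Feb leaves 57.
Mar has 31 days (26 left).
26 days into Apr → Apr 26, 2070.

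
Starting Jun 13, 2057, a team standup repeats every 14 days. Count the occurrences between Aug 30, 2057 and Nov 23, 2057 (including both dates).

Occurrences land 14·i days after Jun 13, 2057 for i = 0, 1, 2, …
Aug 30, 2057 is 78 days after the start; 78 ÷ 14 = 5 remainder 8; since the remainder is 8, round up to i = 6. First occurrence in the window: #7 on Sep 5, 2057 (6×14 = 84 days in).
Nov 23, 2057 is 163 days after the start; 163 ÷ 14 = 11 remainder 9. Last occurrence in the window: #12 on Nov 14, 2057.
Occurrences #7 through #12: 6 in total.

6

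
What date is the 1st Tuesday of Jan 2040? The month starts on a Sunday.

Jan 2040 begins on a Sunday, so the first Tuesday is Jan 3 (2 days later).

Jan 3, 2040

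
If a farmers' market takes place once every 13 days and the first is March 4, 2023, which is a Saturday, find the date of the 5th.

The 5th occurrence is 4 intervals after the first: 4 × 13 = 52 days after March 4, 2023.
March has 31 days — 27 days to the end of March leaves 25.
25 days into April → April 25, 2023.

April 25, 2023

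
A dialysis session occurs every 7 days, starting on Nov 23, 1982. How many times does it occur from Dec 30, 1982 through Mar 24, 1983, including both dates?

12

Occurrences land 7·i days after Nov 23, 1982 for i = 0, 1, 2, …
Dec 30, 1982 is 37 days after the start; 37 ÷ 7 = 5 remainder 2; since the remainder is 2, round up to i = 6. First occurrence in the window: #7 on Jan 4, 1983 (6×7 = 42 days in).
Mar 24, 1983 is 121 days after the start; 121 ÷ 7 = 17 remainder 2. Last occurrence in the window: #18 on Mar 22, 1983.
Occurrences #7 through #18: 12 in total.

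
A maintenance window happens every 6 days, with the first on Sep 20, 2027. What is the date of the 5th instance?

Oct 14, 2027

The 5th occurrence is 4 intervals after the first: 4 × 6 = 24 days after Sep 20, 2027.
Sep has 30 days — 10 days to the end of Sep leaves 14.
14 days into Oct → Oct 14, 2027.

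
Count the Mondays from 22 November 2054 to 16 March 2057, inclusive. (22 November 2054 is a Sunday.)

121

22 November 2054 is a Sunday; the first Monday on or after it is 23 November 2054 (1 day later).
From 23 November 2054 to 16 March 2057: 38 + 365 + 366 + 75 = 844 days (rest of 2054, 2055, 2056, to 16 March 2057 in 2057).
844 ÷ 7 = 120 full weeks with remainder 4, so 120 more Mondays after the first → 121.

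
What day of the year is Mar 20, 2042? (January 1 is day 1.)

79

Days in months before Mar: 31 + 28 = 59.
Plus 20 days into Mar → day 79.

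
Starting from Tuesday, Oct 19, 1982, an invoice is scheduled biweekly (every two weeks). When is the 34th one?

Jan 24, 1984

The 34th occurrence is 33 intervals after the first: 33 × 14 = 462 days after Oct 19, 1982.
Oct has 31 days — 12 days to the end of Oct leaves 450.
From end of Oct to end of 1982 is 61 days (389 left).
1983 has 365 days (24 left).
24 days into Jan → Jan 24, 1984.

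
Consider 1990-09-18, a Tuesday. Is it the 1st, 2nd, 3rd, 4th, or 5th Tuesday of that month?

3rd

Day 18 falls in week ⌈18/7⌉ of the month.
Days 1–7 hold the 1st Tuesday, 8–14 the 2nd, 15–21 the 3rd, 22–28 the 4th, 29–31 the 5th.
18 is in the range for the 3rd.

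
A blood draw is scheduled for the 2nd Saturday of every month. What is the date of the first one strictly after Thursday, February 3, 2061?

February 2061 starts on a Tuesday; its first Saturday is the 5th, so the 2nd Saturday is the 12th — February 12, 2061.
February 12, 2061 is after February 3, 2061, so that is the next one.

February 12, 2061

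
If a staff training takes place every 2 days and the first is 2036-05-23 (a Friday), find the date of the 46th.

The 46th occurrence is 45 intervals after the first: 45 × 2 = 90 days after 2036-05-23.
May has 31 days — 8 days to the end of May leaves 82.
June has 30 days (52 left).
July has 31 days (21 left).
21 days into August → 2036-08-21.

2036-08-21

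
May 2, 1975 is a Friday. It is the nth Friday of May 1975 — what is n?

Day 2 falls in week ⌈2/7⌉ of the month.
Days 1–7 hold the 1st Friday, 8–14 the 2nd, 15–21 the 3rd, 22–28 the 4th, 29–31 the 5th.
2 is in the range for the 1st.

1st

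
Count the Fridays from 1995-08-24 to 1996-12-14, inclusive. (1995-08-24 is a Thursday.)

69

1995-08-24 is a Thursday; the first Friday on or after it is 1995-08-25 (1 day later).
From 1995-08-25 to 1996-12-14: 128 + 349 = 477 days (rest of 1995, to 1996-12-14 in 1996).
477 ÷ 7 = 68 full weeks with remainder 1, so 68 more Fridays after the first → 69.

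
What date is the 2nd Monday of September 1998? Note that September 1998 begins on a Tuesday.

1998-09-14

September 1998 begins on a Tuesday, so the first Monday is September 7 (6 days later).
The 2nd Monday is 1 weeks later: 7 + 7 = 14.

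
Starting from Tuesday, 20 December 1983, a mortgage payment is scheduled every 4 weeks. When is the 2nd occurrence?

17 January 1984

The 2nd occurrence is 1 interval after the first: 1 × 28 = 28 days after 20 December 1983.
December has 31 days — 11 days to the end of December leaves 17.
17 days into January → 17 January 1984.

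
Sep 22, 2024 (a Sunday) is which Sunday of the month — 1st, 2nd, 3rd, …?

Day 22 falls in week ⌈22/7⌉ of the month.
Days 1–7 hold the 1st Sunday, 8–14 the 2nd, 15–21 the 3rd, 22–28 the 4th, 29–31 the 5th.
22 is in the range for the 4th.

4th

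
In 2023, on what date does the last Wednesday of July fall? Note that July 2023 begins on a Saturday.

July 2023 begins on a Saturday, so the first Wednesday is July 5 (4 days later).
July 2023 has 31 days. Adding weeks: 5, 12, 19, 26 — the last one ≤ 31 is the 26th.

July 26, 2023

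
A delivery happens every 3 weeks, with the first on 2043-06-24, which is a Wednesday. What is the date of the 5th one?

2043-09-16

The 5th occurrence is 4 intervals after the first: 4 × 21 = 84 days after 2043-06-24.
June has 30 days — 6 days to the end of June leaves 78.
July has 31 days (47 left).
August has 31 days (16 left).
16 days into September → 2043-09-16.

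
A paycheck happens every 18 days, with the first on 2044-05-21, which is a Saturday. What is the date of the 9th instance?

The 9th occurrence is 8 intervals after the first: 8 × 18 = 144 days after 2044-05-21.
May has 31 days — 10 days to the end of May leaves 134.
June has 30 days (104 left).
July has 31 days (73 left).
August has 31 days (42 left).
September has 30 days (12 left).
12 days into October → 2044-10-12.

2044-10-12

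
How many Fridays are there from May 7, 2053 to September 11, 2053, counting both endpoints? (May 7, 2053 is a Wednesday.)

18

May 7, 2053 is a Wednesday; the first Friday on or after it is May 9, 2053 (2 days later).
From May 9, 2053 to September 11, 2053: 22 + 30 + 31 + 31 + 11 = 125 days (rest of May, June, July, August, September).
125 ÷ 7 = 17 full weeks with remainder 6, so 17 more Fridays after the first → 18.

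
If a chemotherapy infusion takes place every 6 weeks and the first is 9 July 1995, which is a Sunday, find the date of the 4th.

12 November 1995

The 4th occurrence is 3 intervals after the first: 3 × 42 = 126 days after 9 July 1995.
July has 31 days — 22 days to the end of July leaves 104.
August has 31 days (73 left).
September has 30 days (43 left).
October has 31 days (12 left).
12 days into November → 12 November 1995.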